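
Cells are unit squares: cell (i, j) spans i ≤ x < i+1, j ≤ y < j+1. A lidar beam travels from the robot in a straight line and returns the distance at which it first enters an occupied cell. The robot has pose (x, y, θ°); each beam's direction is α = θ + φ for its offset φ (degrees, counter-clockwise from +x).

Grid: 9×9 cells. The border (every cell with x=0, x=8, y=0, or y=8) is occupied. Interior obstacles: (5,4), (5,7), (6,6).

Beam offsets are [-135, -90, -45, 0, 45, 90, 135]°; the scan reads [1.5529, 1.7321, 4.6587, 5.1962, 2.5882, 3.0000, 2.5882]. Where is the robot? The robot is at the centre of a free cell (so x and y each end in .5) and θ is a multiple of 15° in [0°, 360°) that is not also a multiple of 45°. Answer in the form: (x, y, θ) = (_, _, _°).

(x, y, θ) = (2.5, 5.5, 300°)

The pose lattice has 46·16 = 736 candidates. Test each by forward raycasting.
  (6.5, 2.5, 30°): beam 3 = 1.5529 ≠ 4.6587 ✗
  (1.5, 3.5, 330°): beam 1 = 0.5176 ≠ 1.5529 ✗
  (4.5, 6.5, 30°): beam 1 = 5.6940 ≠ 1.5529 ✗
  (7.5, 3.5, 210°): beam 1 = 1.9319 ≠ 1.5529 ✗
  …
  (2.5, 5.5, 300°): r_1=1.5529, r_2=1.7321, r_3=4.6587, r_4=5.1962, r_5=2.5882, r_6=3.0000, r_7=2.5882 — all match ✓
Unique over the lattice → pose = (2.5, 5.5, 300°).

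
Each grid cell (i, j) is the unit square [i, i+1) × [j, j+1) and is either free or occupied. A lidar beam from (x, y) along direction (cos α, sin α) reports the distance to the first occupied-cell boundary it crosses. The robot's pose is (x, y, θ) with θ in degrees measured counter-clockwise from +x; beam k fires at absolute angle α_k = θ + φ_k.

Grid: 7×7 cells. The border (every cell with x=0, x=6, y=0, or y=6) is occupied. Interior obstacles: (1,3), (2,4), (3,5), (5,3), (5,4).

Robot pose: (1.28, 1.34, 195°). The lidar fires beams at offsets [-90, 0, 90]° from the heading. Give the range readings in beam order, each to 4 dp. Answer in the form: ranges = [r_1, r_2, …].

beam 1: φ=-90°, α=105°
  cosα=-0.2588 sinα=0.9659 | (1,1) | tMaxX 1.0818 tMaxY 0.6833 | tΔX 3.8637 tΔY 1.0353
    t=0.6833 [y] (1,2)
    t=1.0818 [x] (0,2) — stop
  → r_1 = 1.0818
beam 2: φ=0°, α=195°
  cosα=-0.9659 sinα=-0.2588 | (1,1) | tMaxX 0.2899 tMaxY 1.3137 | tΔX 1.0353 tΔY 3.8637
    t=0.2899 [x] (0,1) — stop
  → r_2 = 0.2899
beam 3: φ=90°, α=285°
  cosα=0.2588 sinα=-0.9659 | (1,1) | tMaxX 2.7819 tMaxY 0.3520 | tΔX 3.8637 tΔY 1.0353
    t=0.3520 [y] (1,0) — stop
  → r_3 = 0.3520

ranges = [1.0818, 0.2899, 0.3520]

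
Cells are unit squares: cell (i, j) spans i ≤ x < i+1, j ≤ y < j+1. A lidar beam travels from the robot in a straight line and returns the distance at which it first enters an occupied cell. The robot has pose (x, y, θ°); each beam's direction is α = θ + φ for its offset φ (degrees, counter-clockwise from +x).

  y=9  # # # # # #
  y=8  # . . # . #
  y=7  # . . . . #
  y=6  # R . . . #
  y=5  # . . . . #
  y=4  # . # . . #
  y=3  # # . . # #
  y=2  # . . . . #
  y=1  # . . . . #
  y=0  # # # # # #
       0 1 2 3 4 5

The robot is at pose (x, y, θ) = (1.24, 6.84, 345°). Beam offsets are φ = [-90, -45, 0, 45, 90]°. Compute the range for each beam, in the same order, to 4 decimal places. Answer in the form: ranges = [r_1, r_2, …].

beam 1: φ=-90°, α=255°
  dir = (cos 255°, sin 255°) = (-0.2588, -0.9659); from cell (1,6)
  next x-line at t=0.9273, next y-line at t=0.8696; Δt_x=3.8637, Δt_y=1.0353
    y: enter (1,5) at t=0.8696
    x: enter (0,5) at t=0.9273 ← occupied
  → r_1 = 0.9273
beam 2: φ=-45°, α=300°
  dir = (cos 300°, sin 300°) = (0.5000, -0.8660); from cell (1,6)
  next x-line at t=1.5200, next y-line at t=0.9699; Δt_x=2.0000, Δt_y=1.1547
    y: enter (1,5) at t=0.9699
    x: enter (2,5) at t=1.5200
    y: enter (2,4) at t=2.1246 ← occupied
  → r_2 = 2.1246
beam 3: φ=0°, α=345°
  dir = (cos 345°, sin 345°) = (0.9659, -0.2588); from cell (1,6)
  next x-line at t=0.7868, next y-line at t=3.2455; Δt_x=1.0353, Δt_y=3.8637
    x: enter (2,6) at t=0.7868
    x: enter (3,6) at t=1.8221
    x: enter (4,6) at t=2.8574
    y: enter (4,5) at t=3.2455
    x: enter (5,5) at t=3.8926 ← occupied
  → r_3 = 3.8926
beam 4: φ=45°, α=30°
  dir = (cos 30°, sin 30°) = (0.8660, 0.5000); from cell (1,6)
  next x-line at t=0.8776, next y-line at t=0.3200; Δt_x=1.1547, Δt_y=2.0000
    y: enter (1,7) at t=0.3200
    x: enter (2,7) at t=0.8776
    x: enter (3,7) at t=2.0323
    y: enter (3,8) at t=2.3200 ← occupied
  → r_4 = 2.3200
beam 5: φ=90°, α=75°
  dir = (cos 75°, sin 75°) = (0.2588, 0.9659); from cell (1,6)
  next x-line at t=2.9364, next y-line at t=0.1656; Δt_x=3.8637, Δt_y=1.0353
    y: enter (1,7) at t=0.1656
    y: enter (1,8) at t=1.2009
    y: enter (1,9) at t=2.2362 ← occupied
  → r_5 = 2.2362

ranges = [0.9273, 2.1246, 3.8926, 2.3200, 2.2362]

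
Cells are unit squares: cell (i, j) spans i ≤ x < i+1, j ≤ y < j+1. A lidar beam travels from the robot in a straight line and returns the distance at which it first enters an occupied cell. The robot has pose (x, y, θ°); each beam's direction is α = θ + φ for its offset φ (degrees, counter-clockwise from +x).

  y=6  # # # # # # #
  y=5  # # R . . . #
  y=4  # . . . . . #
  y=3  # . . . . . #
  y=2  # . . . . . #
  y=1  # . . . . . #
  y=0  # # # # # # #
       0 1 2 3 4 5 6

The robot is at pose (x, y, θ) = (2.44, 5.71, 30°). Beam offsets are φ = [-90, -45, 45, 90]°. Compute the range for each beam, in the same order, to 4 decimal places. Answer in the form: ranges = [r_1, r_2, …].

beam 1: φ=-90°, α=300°
  direction (0.5000, -0.8660); cell (2,5); t to first gridline: x 1.1200, y 0.8198 (then +2.0000 / +1.1547)
    (2,4) via y @ 0.8198
    (3,4) via x @ 1.1200
    (3,3) via y @ 1.9745
    (4,3) via x @ 3.1200
    (4,2) via y @ 3.1292
    (4,1) via y @ 4.2839
    (5,1) via x @ 5.1200
    (5,0) via y @ 5.4386  # hit
  → r_1 = 5.4386
beam 2: φ=-45°, α=345°
  direction (0.9659, -0.2588); cell (2,5); t to first gridline: x 0.5798, y 2.7432 (then +1.0353 / +3.8637)
    (3,5) via x @ 0.5798
    (4,5) via x @ 1.6150
    (5,5) via x @ 2.6503
    (5,4) via y @ 2.7432
    (6,4) via x @ 3.6856  # hit
  → r_2 = 3.6856
beam 3: φ=45°, α=75°
  direction (0.2588, 0.9659); cell (2,5); t to first gridline: x 2.1637, y 0.3002 (then +3.8637 / +1.0353)
    (2,6) via y @ 0.3002  # hit
  → r_3 = 0.3002
beam 4: φ=90°, α=120°
  direction (-0.5000, 0.8660); cell (2,5); t to first gridline: x 0.8800, y 0.3349 (then +2.0000 / +1.1547)
    (2,6) via y @ 0.3349  # hit
  → r_4 = 0.3349

ranges = [5.4386, 3.6856, 0.3002, 0.3349]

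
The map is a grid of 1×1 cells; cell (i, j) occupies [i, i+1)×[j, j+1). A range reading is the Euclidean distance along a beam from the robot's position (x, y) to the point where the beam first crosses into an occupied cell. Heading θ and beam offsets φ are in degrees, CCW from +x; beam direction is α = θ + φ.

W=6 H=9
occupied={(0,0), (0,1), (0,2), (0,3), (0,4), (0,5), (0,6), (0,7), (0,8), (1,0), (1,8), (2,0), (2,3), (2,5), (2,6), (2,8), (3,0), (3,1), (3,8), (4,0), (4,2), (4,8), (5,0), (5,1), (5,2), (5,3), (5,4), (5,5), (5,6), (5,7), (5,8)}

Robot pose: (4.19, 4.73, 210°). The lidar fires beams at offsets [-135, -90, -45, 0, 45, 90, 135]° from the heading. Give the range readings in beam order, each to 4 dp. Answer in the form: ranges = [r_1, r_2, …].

beam 1: φ=-135°, α=75°
  direction (0.2588, 0.9659); cell (4,4); t to first gridline: x 3.1296, y 0.2795 (then +3.8637 / +1.0353)
    (4,5) via y @ 0.2795
    (4,6) via y @ 1.3148
    (4,7) via y @ 2.3501
    (5,7) via x @ 3.1296  # hit
  → r_1 = 3.1296
beam 2: φ=-90°, α=120°
  direction (-0.5000, 0.8660); cell (4,4); t to first gridline: x 0.3800, y 0.3118 (then +2.0000 / +1.1547)
    (4,5) via y @ 0.3118
    (3,5) via x @ 0.3800
    (3,6) via y @ 1.4665
    (2,6) via x @ 2.3800  # hit
  → r_2 = 2.3800
beam 3: φ=-45°, α=165°
  direction (-0.9659, 0.2588); cell (4,4); t to first gridline: x 0.1967, y 1.0432 (then +1.0353 / +3.8637)
    (3,4) via x @ 0.1967
    (3,5) via y @ 1.0432
    (2,5) via x @ 1.2320  # hit
  → r_3 = 1.2320
beam 4: φ=0°, α=210°
  direction (-0.8660, -0.5000); cell (4,4); t to first gridline: x 0.2194, y 1.4600 (then +1.1547 / +2.0000)
    (3,4) via x @ 0.2194
    (2,4) via x @ 1.3741
    (2,3) via y @ 1.4600  # hit
  → r_4 = 1.4600
beam 5: φ=45°, α=255°
  direction (-0.2588, -0.9659); cell (4,4); t to first gridline: x 0.7341, y 0.7558 (then +3.8637 / +1.0353)
    (3,4) via x @ 0.7341
    (3,3) via y @ 0.7558
    (3,2) via y @ 1.7910
    (3,1) via y @ 2.8263  # hit
  → r_5 = 2.8263
beam 6: φ=90°, α=300°
  direction (0.5000, -0.8660); cell (4,4); t to first gridline: x 1.6200, y 0.8429 (then +2.0000 / +1.1547)
    (4,3) via y @ 0.8429
    (5,3) via x @ 1.6200  # hit
  → r_6 = 1.6200
beam 7: φ=135°, α=345°
  direction (0.9659, -0.2588); cell (4,4); t to first gridline: x 0.8386, y 2.8205 (then +1.0353 / +3.8637)
    (5,4) via x @ 0.8386  # hit
  → r_7 = 0.8386

ranges = [3.1296, 2.3800, 1.2320, 1.4600, 2.8263, 1.6200, 0.8386]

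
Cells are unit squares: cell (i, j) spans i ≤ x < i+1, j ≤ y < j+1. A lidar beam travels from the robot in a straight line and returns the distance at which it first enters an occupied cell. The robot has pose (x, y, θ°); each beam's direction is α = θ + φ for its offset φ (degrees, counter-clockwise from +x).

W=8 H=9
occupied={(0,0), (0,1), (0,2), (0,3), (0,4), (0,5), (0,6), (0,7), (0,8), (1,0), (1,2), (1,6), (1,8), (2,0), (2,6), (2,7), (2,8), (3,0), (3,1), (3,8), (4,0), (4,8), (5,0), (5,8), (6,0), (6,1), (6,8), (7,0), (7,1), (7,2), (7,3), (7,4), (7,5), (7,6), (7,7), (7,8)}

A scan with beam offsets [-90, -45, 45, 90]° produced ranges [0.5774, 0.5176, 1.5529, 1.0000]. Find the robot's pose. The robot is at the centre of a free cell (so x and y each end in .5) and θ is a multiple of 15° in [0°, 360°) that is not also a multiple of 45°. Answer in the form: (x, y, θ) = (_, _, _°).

(x, y, θ) = (2.5, 2.5, 240°)

The pose lattice has 36·16 = 576 candidates. Test each by forward raycasting.
  (1.5, 7.5, 120°): beam 3 = 0.5176 ≠ 1.5529 ✗
  (1.5, 5.5, 120°): beam 1 = 1.0000 ≠ 0.5774 ✗
  (6.5, 4.5, 75°): beam 1 = 0.5176 ≠ 0.5774 ✗
  …
  (2.5, 2.5, 240°): r_1=0.5774, r_2=0.5176, r_3=1.5529, r_4=1.0000 — all match ✓
Unique over the lattice → pose = (2.5, 2.5, 240°).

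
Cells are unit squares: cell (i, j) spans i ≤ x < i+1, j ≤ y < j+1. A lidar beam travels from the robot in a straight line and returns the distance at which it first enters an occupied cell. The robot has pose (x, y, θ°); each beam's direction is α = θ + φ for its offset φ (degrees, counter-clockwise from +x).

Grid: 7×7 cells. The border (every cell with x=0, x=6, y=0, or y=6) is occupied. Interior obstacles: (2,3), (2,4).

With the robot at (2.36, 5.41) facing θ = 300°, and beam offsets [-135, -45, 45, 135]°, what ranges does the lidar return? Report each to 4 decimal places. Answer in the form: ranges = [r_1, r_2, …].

ranges = [1.4080, 0.4245, 3.7684, 0.6108]

beam 1: φ=-135°, α=165°
  d=(-0.9659,0.2588)  start (2,5)  tX=0.3727 tY=2.2796  stride 1/|dx|=1.0353 1/|dy|=3.8637
    cross x-line → (1,5), t=0.3727
    cross x-line → (0,5), t=1.4080 (wall)
  → r_1 = 1.4080
beam 2: φ=-45°, α=255°
  d=(-0.2588,-0.9659)  start (2,5)  tX=1.3909 tY=0.4245  stride 1/|dx|=3.8637 1/|dy|=1.0353
    cross y-line → (2,4), t=0.4245 (wall)
  → r_2 = 0.4245
beam 3: φ=45°, α=345°
  d=(0.9659,-0.2588)  start (2,5)  tX=0.6626 tY=1.5841  stride 1/|dx|=1.0353 1/|dy|=3.8637
    cross x-line → (3,5), t=0.6626
    cross y-line → (3,4), t=1.5841
    cross x-line → (4,4), t=1.6979
    cross x-line → (5,4), t=2.7331
    cross x-line → (6,4), t=3.7684 (wall)
  → r_3 = 3.7684
beam 4: φ=135°, α=75°
  d=(0.2588,0.9659)  start (2,5)  tX=2.4728 tY=0.6108  stride 1/|dx|=3.8637 1/|dy|=1.0353
    cross y-line → (2,6), t=0.6108 (wall)
  → r_4 = 0.6108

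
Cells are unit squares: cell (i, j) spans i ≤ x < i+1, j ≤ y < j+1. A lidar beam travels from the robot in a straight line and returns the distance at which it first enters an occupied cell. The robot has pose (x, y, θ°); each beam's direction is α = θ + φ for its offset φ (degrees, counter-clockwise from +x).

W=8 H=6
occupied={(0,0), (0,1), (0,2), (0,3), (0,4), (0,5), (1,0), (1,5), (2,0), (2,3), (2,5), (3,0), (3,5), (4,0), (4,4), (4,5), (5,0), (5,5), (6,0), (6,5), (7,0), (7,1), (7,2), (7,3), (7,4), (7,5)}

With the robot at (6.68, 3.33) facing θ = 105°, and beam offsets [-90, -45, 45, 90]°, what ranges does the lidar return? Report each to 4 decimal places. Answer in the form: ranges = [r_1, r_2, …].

ranges = [0.3313, 0.6400, 1.9399, 5.8804]

beam 1: φ=-90°, α=15°
  direction (0.9659, 0.2588); cell (6,3); t to first gridline: x 0.3313, y 2.5887 (then +1.0353 / +3.8637)
    (7,3) via x @ 0.3313  # hit
  → r_1 = 0.3313
beam 2: φ=-45°, α=60°
  direction (0.5000, 0.8660); cell (6,3); t to first gridline: x 0.6400, y 0.7736 (then +2.0000 / +1.1547)
    (7,3) via x @ 0.6400  # hit
  → r_2 = 0.6400
beam 3: φ=45°, α=150°
  direction (-0.8660, 0.5000); cell (6,3); t to first gridline: x 0.7852, y 1.3400 (then +1.1547 / +2.0000)
    (5,3) via x @ 0.7852
    (5,4) via y @ 1.3400
    (4,4) via x @ 1.9399  # hit
  → r_3 = 1.9399
beam 4: φ=90°, α=195°
  direction (-0.9659, -0.2588); cell (6,3); t to first gridline: x 0.7040, y 1.2750 (then +1.0353 / +3.8637)
    (5,3) via x @ 0.7040
    (5,2) via y @ 1.2750
    (4,2) via x @ 1.7393
    (3,2) via x @ 2.7745
    (2,2) via x @ 3.8098
    (1,2) via x @ 4.8451
    (1,1) via y @ 5.1387
    (0,1) via x @ 5.8804  # hit
  → r_4 = 5.8804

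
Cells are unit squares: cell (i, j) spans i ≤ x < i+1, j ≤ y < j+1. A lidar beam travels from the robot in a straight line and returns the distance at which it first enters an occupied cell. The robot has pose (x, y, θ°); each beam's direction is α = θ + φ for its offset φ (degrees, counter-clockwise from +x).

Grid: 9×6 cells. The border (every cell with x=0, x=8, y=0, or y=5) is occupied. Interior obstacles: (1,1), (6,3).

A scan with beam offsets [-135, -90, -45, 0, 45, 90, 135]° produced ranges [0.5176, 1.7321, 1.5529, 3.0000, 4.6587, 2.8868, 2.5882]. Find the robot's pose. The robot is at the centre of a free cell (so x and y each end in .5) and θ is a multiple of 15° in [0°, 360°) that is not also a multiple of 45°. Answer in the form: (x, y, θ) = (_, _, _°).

Candidates: 26 free-cell centres × 16 headings = 416 poses. Raycast each; keep the one whose scan matches to 4 dp.
  (3.5, 4.5, 240°): beam 2 = 1.0000 ≠ 1.7321 ✗
  (1.5, 4.5, 15°): beam 1 = 1.0000 ≠ 0.5176 ✗
  (1.5, 3.5, 255°): beam 1 = 1.0000 ≠ 0.5176 ✗
  (4.5, 2.5, 345°): beam 1 = 2.8868 ≠ 0.5176 ✗
  (1.5, 2.5, 210°): beam 1 = 2.5882 ≠ 0.5176 ✗
  …
  (5.5, 3.5, 150°): r_1=0.5176, r_2=1.7321, r_3=1.5529, r_4=3.0000, r_5=4.6587, r_6=2.8868, r_7=2.5882 — all match ✓
Unique over the lattice → pose = (5.5, 3.5, 150°).

(x, y, θ) = (5.5, 3.5, 150°)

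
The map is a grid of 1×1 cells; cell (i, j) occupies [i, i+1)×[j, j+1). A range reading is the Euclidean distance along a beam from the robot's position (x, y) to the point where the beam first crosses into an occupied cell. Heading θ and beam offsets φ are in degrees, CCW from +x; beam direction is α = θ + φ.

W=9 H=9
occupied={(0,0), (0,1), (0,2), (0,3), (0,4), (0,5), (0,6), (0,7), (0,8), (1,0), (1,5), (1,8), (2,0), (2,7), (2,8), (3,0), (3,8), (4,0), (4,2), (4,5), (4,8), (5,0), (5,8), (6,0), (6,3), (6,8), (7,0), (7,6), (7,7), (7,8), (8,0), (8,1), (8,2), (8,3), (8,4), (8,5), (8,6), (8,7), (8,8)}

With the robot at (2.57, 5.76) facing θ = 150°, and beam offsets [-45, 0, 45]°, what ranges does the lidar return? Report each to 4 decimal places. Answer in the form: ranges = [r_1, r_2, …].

beam 1: φ=-45°, α=105°
  d=(-0.2588,0.9659)  start (2,5)  tX=2.2023 tY=0.2485  stride 1/|dx|=3.8637 1/|dy|=1.0353
    cross y-line → (2,6), t=0.2485
    cross y-line → (2,7), t=1.2837 (wall)
  → r_1 = 1.2837
beam 2: φ=0°, α=150°
  d=(-0.8660,0.5000)  start (2,5)  tX=0.6582 tY=0.4800  stride 1/|dx|=1.1547 1/|dy|=2.0000
    cross y-line → (2,6), t=0.4800
    cross x-line → (1,6), t=0.6582
    cross x-line → (0,6), t=1.8129 (wall)
  → r_2 = 1.8129
beam 3: φ=45°, α=195°
  d=(-0.9659,-0.2588)  start (2,5)  tX=0.5901 tY=2.9364  stride 1/|dx|=1.0353 1/|dy|=3.8637
    cross x-line → (1,5), t=0.5901 (wall)
  → r_3 = 0.5901

ranges = [1.2837, 1.8129, 0.5901]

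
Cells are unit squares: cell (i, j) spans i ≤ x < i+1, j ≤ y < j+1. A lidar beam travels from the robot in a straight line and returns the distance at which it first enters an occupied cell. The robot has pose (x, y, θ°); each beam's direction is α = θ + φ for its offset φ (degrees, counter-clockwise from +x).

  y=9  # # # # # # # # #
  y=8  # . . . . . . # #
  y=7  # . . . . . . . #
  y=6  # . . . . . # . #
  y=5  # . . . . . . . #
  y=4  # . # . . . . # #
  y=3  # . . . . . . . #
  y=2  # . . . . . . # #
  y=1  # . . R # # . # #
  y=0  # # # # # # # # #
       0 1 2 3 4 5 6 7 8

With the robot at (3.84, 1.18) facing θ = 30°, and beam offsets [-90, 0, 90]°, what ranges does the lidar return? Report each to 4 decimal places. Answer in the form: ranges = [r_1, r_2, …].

ranges = [0.2078, 0.1848, 3.2563]

beam 1: φ=-90°, α=300°
  d=(0.5000,-0.8660)  start (3,1)  tX=0.3200 tY=0.2078  stride 1/|dx|=2.0000 1/|dy|=1.1547
    cross y-line → (3,0), t=0.2078 (wall)
  → r_1 = 0.2078
beam 2: φ=0°, α=30°
  d=(0.8660,0.5000)  start (3,1)  tX=0.1848 tY=1.6400  stride 1/|dx|=1.1547 1/|dy|=2.0000
    cross x-line → (4,1), t=0.1848 (wall)
  → r_2 = 0.1848
beam 3: φ=90°, α=120°
  d=(-0.5000,0.8660)  start (3,1)  tX=1.6800 tY=0.9469  stride 1/|dx|=2.0000 1/|dy|=1.1547
    cross y-line → (3,2), t=0.9469
    cross x-line → (2,2), t=1.6800
    cross y-line → (2,3), t=2.1016
    cross y-line → (2,4), t=3.2563 (wall)
  → r_3 = 3.2563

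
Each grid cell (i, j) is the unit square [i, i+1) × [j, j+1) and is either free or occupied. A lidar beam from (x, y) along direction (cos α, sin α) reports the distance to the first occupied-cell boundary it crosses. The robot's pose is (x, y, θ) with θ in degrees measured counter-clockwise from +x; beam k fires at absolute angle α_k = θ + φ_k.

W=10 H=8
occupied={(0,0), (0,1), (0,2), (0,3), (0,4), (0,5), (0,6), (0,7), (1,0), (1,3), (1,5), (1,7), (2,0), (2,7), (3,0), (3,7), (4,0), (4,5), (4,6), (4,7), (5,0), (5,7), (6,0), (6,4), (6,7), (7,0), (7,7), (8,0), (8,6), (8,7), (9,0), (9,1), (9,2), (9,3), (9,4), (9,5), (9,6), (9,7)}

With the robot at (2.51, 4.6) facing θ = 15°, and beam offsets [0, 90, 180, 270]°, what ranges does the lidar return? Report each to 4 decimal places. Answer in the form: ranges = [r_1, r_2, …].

beam 1: φ=0°, α=15°
  cosα=0.9659 sinα=0.2588 | (2,4) | tMaxX 0.5073 tMaxY 1.5455 | tΔX 1.0353 tΔY 3.8637
    t=0.5073 [x] (3,4)
    t=1.5426 [x] (4,4)
    t=1.5455 [y] (4,5) — stop
  → r_1 = 1.5455
beam 2: φ=90°, α=105°
  cosα=-0.2588 sinα=0.9659 | (2,4) | tMaxX 1.9705 tMaxY 0.4141 | tΔX 3.8637 tΔY 1.0353
    t=0.4141 [y] (2,5)
    t=1.4494 [y] (2,6)
    t=1.9705 [x] (1,6)
    t=2.4847 [y] (1,7) — stop
  → r_2 = 2.4847
beam 3: φ=180°, α=195°
  cosα=-0.9659 sinα=-0.2588 | (2,4) | tMaxX 0.5280 tMaxY 2.3182 | tΔX 1.0353 tΔY 3.8637
    t=0.5280 [x] (1,4)
    t=1.5633 [x] (0,4) — stop
  → r_3 = 1.5633
beam 4: φ=270°, α=285°
  cosα=0.2588 sinα=-0.9659 | (2,4) | tMaxX 1.8932 tMaxY 0.6212 | tΔX 3.8637 tΔY 1.0353
    t=0.6212 [y] (2,3)
    t=1.6564 [y] (2,2)
    t=1.8932 [x] (3,2)
    t=2.6917 [y] (3,1)
    t=3.7270 [y] (3,0) — stop
  → r_4 = 3.7270

ranges = [1.5455, 2.4847, 1.5633, 3.7270]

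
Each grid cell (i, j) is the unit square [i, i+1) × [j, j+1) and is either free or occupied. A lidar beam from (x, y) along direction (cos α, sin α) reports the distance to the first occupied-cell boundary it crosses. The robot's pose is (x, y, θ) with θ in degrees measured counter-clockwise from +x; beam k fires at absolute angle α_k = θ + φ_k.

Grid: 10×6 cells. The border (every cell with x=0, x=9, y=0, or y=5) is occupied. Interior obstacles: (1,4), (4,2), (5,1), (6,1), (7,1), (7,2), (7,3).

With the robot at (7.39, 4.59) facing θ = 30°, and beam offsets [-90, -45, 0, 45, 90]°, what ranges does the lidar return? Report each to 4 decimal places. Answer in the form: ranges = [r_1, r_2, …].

ranges = [0.6813, 1.6668, 0.8200, 0.4245, 0.4734]

beam 1: φ=-90°, α=300°
  direction (0.5000, -0.8660); cell (7,4); t to first gridline: x 1.2200, y 0.6813 (then +2.0000 / +1.1547)
    (7,3) via y @ 0.6813  # hit
  → r_1 = 0.6813
beam 2: φ=-45°, α=345°
  direction (0.9659, -0.2588); cell (7,4); t to first gridline: x 0.6315, y 2.2796 (then +1.0353 / +3.8637)
    (8,4) via x @ 0.6315
    (9,4) via x @ 1.6668  # hit
  → r_2 = 1.6668
beam 3: φ=0°, α=30°
  direction (0.8660, 0.5000); cell (7,4); t to first gridline: x 0.7044, y 0.8200 (then +1.1547 / +2.0000)
    (8,4) via x @ 0.7044
    (8,5) via y @ 0.8200  # hit
  → r_3 = 0.8200
beam 4: φ=45°, α=75°
  direction (0.2588, 0.9659); cell (7,4); t to first gridline: x 2.3569, y 0.4245 (then +3.8637 / +1.0353)
    (7,5) via y @ 0.4245  # hit
  → r_4 = 0.4245
beam 5: φ=90°, α=120°
  direction (-0.5000, 0.8660); cell (7,4); t to first gridline: x 0.7800, y 0.4734 (then +2.0000 / +1.1547)
    (7,5) via y @ 0.4734  # hit
  → r_5 = 0.4734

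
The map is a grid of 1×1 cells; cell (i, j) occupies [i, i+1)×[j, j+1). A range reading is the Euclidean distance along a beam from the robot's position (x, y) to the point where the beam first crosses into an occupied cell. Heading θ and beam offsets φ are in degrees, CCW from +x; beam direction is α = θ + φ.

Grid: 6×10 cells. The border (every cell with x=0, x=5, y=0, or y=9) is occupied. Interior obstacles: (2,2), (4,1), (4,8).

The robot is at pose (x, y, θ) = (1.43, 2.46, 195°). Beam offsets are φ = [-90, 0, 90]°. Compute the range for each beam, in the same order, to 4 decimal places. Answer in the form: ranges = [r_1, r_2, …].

beam 1: φ=-90°, α=105°
  cosα=-0.2588 sinα=0.9659 | (1,2) | tMaxX 1.6614 tMaxY 0.5590 | tΔX 3.8637 tΔY 1.0353
    t=0.5590 [y] (1,3)
    t=1.5943 [y] (1,4)
    t=1.6614 [x] (0,4) — stop
  → r_1 = 1.6614
beam 2: φ=0°, α=195°
  cosα=-0.9659 sinα=-0.2588 | (1,2) | tMaxX 0.4452 tMaxY 1.7773 | tΔX 1.0353 tΔY 3.8637
    t=0.4452 [x] (0,2) — stop
  → r_2 = 0.4452
beam 3: φ=90°, α=285°
  cosα=0.2588 sinα=-0.9659 | (1,2) | tMaxX 2.2023 tMaxY 0.4762 | tΔX 3.8637 tΔY 1.0353
    t=0.4762 [y] (1,1)
    t=1.5115 [y] (1,0) — stop
  → r_3 = 1.5115

ranges = [1.6614, 0.4452, 1.5115]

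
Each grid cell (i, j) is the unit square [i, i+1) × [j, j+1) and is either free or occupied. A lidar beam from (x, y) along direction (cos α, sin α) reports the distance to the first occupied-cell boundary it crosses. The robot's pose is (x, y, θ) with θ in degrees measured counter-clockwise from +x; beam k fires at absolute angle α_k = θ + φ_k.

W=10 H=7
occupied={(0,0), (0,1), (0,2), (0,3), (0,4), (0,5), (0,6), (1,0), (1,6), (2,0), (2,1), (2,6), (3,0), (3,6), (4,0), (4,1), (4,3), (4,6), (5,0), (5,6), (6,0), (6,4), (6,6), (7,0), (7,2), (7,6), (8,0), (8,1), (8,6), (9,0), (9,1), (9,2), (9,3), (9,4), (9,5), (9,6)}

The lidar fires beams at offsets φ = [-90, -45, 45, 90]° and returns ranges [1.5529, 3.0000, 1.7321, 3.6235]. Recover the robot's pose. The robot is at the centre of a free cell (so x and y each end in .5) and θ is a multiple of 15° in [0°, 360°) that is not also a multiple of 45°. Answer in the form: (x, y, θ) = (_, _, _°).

Candidates: 34 free-cell centres × 16 headings = 544 poses. Raycast each; keep the one whose scan matches to 4 dp.
  (5.5, 5.5, 195°): beam 1 = 0.5176 ≠ 1.5529 ✗
  (5.5, 5.5, 345°): beam 1 = 1.9319 ≠ 1.5529 ✗
  (6.5, 2.5, 15°): beam 2 = 0.5774 ≠ 3.0000 ✗
  (8.5, 5.5, 300°): beam 1 = 1.7321 ≠ 1.5529 ✗
  …
  (4.5, 4.5, 75°): r_1=1.5529, r_2=3.0000, r_3=1.7321, r_4=3.6235 — all match ✓
Only this pose fits every beam.

(x, y, θ) = (4.5, 4.5, 75°)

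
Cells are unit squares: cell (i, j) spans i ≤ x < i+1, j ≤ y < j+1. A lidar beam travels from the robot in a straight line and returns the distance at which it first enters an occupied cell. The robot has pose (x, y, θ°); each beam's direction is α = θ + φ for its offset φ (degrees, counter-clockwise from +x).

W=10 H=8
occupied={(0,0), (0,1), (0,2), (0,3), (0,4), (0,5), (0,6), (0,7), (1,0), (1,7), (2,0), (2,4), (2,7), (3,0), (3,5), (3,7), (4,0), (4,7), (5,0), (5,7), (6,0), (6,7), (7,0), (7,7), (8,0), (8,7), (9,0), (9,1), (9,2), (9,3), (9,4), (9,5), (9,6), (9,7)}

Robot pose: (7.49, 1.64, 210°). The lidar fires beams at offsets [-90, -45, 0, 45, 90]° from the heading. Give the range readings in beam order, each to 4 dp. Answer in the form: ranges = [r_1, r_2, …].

beam 1: φ=-90°, α=120°
  dir = (cos 120°, sin 120°) = (-0.5000, 0.8660); from cell (7,1)
  next x-line at t=0.9800, next y-line at t=0.4157; Δt_x=2.0000, Δt_y=1.1547
    y: enter (7,2) at t=0.4157
    x: enter (6,2) at t=0.9800
    y: enter (6,3) at t=1.5704
    y: enter (6,4) at t=2.7251
    x: enter (5,4) at t=2.9800
    y: enter (5,5) at t=3.8798
    x: enter (4,5) at t=4.9800
    y: enter (4,6) at t=5.0345
    y: enter (4,7) at t=6.1892 ← occupied
  → r_1 = 6.1892
beam 2: φ=-45°, α=165°
  dir = (cos 165°, sin 165°) = (-0.9659, 0.2588); from cell (7,1)
  next x-line at t=0.5073, next y-line at t=1.3909; Δt_x=1.0353, Δt_y=3.8637
    x: enter (6,1) at t=0.5073
    y: enter (6,2) at t=1.3909
    x: enter (5,2) at t=1.5426
    x: enter (4,2) at t=2.5778
    x: enter (3,2) at t=3.6131
    x: enter (2,2) at t=4.6484
    y: enter (2,3) at t=5.2546
    x: enter (1,3) at t=5.6837
    x: enter (0,3) at t=6.7189 ← occupied
  → r_2 = 6.7189
beam 3: φ=0°, α=210°
  dir = (cos 210°, sin 210°) = (-0.8660, -0.5000); from cell (7,1)
  next x-line at t=0.5658, next y-line at t=1.2800; Δt_x=1.1547, Δt_y=2.0000
    x: enter (6,1) at t=0.5658
    y: enter (6,0) at t=1.2800 ← occupied
  → r_3 = 1.2800
beam 4: φ=45°, α=255°
  dir = (cos 255°, sin 255°) = (-0.2588, -0.9659); from cell (7,1)
  next x-line at t=1.8932, next y-line at t=0.6626; Δt_x=3.8637, Δt_y=1.0353
    y: enter (7,0) at t=0.6626 ← occupied
  → r_4 = 0.6626
beam 5: φ=90°, α=300°
  dir = (cos 300°, sin 300°) = (0.5000, -0.8660); from cell (7,1)
  next x-line at t=1.0200, next y-line at t=0.7390; Δt_x=2.0000, Δt_y=1.1547
    y: enter (7,0) at t=0.7390 ← occupied
  → r_5 = 0.7390

ranges = [6.1892, 6.7189, 1.2800, 0.6626, 0.7390]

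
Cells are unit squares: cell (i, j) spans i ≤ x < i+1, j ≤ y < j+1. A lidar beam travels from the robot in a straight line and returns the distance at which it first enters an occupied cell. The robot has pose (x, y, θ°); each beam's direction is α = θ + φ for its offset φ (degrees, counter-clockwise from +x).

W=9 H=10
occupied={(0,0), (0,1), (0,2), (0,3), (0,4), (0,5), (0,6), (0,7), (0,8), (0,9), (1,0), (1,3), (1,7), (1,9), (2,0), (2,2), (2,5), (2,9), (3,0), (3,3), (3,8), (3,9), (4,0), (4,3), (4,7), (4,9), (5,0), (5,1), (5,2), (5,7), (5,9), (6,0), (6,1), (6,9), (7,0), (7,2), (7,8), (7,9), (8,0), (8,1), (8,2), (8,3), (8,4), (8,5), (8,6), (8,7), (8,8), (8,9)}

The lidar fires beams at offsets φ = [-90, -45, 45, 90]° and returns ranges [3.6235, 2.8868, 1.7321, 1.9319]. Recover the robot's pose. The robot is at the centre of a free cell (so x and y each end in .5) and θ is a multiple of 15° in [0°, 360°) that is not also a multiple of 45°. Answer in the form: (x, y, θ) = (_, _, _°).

Candidates: 42 free-cell centres × 16 headings = 672 poses. Raycast each; keep the one whose scan matches to 4 dp.
  (5.5, 4.5, 75°): beam 1 = 2.5882 ≠ 3.6235 ✗
  (4.5, 6.5, 30°): beam 1 = 5.0000 ≠ 3.6235 ✗
  (3.5, 4.5, 165°): beam 1 = 2.5882 ≠ 3.6235 ✗
  (2.5, 3.5, 345°): beam 1 = 0.5176 ≠ 3.6235 ✗
  …
  (6.5, 4.5, 165°): r_1=3.6235, r_2=2.8868, r_3=1.7321, r_4=1.9319 — all match ✓
No second candidate reproduces the full scan.

(x, y, θ) = (6.5, 4.5, 165°)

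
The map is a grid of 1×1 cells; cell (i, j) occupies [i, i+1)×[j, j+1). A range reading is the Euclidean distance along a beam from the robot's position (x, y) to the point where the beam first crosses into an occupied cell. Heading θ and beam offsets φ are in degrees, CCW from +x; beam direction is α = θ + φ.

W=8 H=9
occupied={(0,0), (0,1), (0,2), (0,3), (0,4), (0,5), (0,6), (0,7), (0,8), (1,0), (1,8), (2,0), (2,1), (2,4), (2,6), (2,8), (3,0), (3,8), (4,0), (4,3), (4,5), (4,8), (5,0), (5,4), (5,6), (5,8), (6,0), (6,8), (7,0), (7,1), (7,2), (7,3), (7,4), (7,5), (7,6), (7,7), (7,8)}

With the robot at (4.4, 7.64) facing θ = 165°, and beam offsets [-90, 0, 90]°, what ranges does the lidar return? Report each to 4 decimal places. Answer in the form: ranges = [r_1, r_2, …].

beam 1: φ=-90°, α=75°
  d=(0.2588,0.9659)  start (4,7)  tX=2.3182 tY=0.3727  stride 1/|dx|=3.8637 1/|dy|=1.0353
    cross y-line → (4,8), t=0.3727 (wall)
  → r_1 = 0.3727
beam 2: φ=0°, α=165°
  d=(-0.9659,0.2588)  start (4,7)  tX=0.4141 tY=1.3909  stride 1/|dx|=1.0353 1/|dy|=3.8637
    cross x-line → (3,7), t=0.4141
    cross y-line → (3,8), t=1.3909 (wall)
  → r_2 = 1.3909
beam 3: φ=90°, α=255°
  d=(-0.2588,-0.9659)  start (4,7)  tX=1.5455 tY=0.6626  stride 1/|dx|=3.8637 1/|dy|=1.0353
    cross y-line → (4,6), t=0.6626
    cross x-line → (3,6), t=1.5455
    cross y-line → (3,5), t=1.6979
    cross y-line → (3,4), t=2.7331
    cross y-line → (3,3), t=3.7684
    cross y-line → (3,2), t=4.8037
    cross x-line → (2,2), t=5.4092
    cross y-line → (2,1), t=5.8390 (wall)
  → r_3 = 5.8390

ranges = [0.3727, 1.3909, 5.8390]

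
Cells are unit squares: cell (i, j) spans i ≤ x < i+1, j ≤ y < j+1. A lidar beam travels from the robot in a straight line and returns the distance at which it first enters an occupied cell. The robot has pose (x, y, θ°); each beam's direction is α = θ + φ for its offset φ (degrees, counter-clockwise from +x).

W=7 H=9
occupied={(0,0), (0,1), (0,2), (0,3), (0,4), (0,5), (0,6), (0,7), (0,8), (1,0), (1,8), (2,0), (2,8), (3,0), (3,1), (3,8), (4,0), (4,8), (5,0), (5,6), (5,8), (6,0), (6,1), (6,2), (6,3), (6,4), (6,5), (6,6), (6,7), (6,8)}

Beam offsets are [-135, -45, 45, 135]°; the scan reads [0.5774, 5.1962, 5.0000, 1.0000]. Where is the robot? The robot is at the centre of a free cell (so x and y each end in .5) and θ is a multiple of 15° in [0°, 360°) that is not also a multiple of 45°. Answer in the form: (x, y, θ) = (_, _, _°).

(x, y, θ) = (5.5, 3.5, 165°)

The pose lattice has 33·16 = 528 candidates. Test each by forward raycasting.
  (5.5, 3.5, 15°): beam 1 = 2.8868 ≠ 0.5774 ✗
  (3.5, 6.5, 255°): beam 1 = 1.7321 ≠ 0.5774 ✗
  (4.5, 6.5, 75°): beam 1 = 3.0000 ≠ 0.5774 ✗
  (3.5, 7.5, 60°): beam 1 = 6.7293 ≠ 0.5774 ✗
  (2.5, 5.5, 345°): beam 1 = 1.7321 ≠ 0.5774 ✗
  …
  (5.5, 3.5, 165°): r_1=0.5774, r_2=5.1962, r_3=5.0000, r_4=1.0000 — all match ✓
Only this pose fits every beam.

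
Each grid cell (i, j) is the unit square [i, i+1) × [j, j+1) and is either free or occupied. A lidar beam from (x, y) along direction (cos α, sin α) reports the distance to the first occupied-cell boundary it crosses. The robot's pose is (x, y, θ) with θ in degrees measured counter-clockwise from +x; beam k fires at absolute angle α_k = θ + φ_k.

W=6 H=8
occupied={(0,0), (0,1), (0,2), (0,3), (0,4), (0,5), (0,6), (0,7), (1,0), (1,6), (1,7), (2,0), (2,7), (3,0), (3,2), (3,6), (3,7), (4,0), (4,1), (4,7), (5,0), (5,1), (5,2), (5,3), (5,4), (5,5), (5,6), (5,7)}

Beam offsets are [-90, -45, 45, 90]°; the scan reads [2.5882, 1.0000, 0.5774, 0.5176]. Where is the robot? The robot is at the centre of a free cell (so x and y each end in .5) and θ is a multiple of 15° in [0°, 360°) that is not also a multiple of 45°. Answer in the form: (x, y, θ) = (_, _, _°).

The pose lattice has 20·16 = 320 candidates. Test each by forward raycasting.
  (3.5, 3.5, 300°): beam 1 = 2.8868 ≠ 2.5882 ✗
  (3.5, 3.5, 345°): beam 1 = 0.5176 ≠ 2.5882 ✗
  (1.5, 2.5, 300°): beam 1 = 0.5774 ≠ 2.5882 ✗
  (2.5, 4.5, 210°): beam 1 = 1.7321 ≠ 2.5882 ✗
  …
  (3.5, 1.5, 255°): r_1=2.5882, r_2=1.0000, r_3=0.5774, r_4=0.5176 — all match ✓
No second candidate reproduces the full scan.

(x, y, θ) = (3.5, 1.5, 255°)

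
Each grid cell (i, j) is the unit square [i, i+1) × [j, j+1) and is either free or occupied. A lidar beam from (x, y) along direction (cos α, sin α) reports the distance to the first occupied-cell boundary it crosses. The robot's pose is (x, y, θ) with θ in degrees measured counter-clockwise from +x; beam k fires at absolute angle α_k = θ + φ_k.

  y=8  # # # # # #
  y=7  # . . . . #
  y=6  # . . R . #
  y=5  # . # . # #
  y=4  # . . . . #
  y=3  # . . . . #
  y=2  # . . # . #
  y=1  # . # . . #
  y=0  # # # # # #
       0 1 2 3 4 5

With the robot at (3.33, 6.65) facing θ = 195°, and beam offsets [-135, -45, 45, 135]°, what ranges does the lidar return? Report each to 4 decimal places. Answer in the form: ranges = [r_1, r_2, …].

beam 1: φ=-135°, α=60°
  dir = (cos 60°, sin 60°) = (0.5000, 0.8660); from cell (3,6)
  next x-line at t=1.3400, next y-line at t=0.4041; Δt_x=2.0000, Δt_y=1.1547
    y: enter (3,7) at t=0.4041
    x: enter (4,7) at t=1.3400
    y: enter (4,8) at t=1.5588 ← occupied
  → r_1 = 1.5588
beam 2: φ=-45°, α=150°
  dir = (cos 150°, sin 150°) = (-0.8660, 0.5000); from cell (3,6)
  next x-line at t=0.3811, next y-line at t=0.7000; Δt_x=1.1547, Δt_y=2.0000
    x: enter (2,6) at t=0.3811
    y: enter (2,7) at t=0.7000
    x: enter (1,7) at t=1.5358
    x: enter (0,7) at t=2.6905 ← occupied
  → r_2 = 2.6905
beam 3: φ=45°, α=240°
  dir = (cos 240°, sin 240°) = (-0.5000, -0.8660); from cell (3,6)
  next x-line at t=0.6600, next y-line at t=0.7506; Δt_x=2.0000, Δt_y=1.1547
    x: enter (2,6) at t=0.6600
    y: enter (2,5) at t=0.7506 ← occupied
  → r_3 = 0.7506
beam 4: φ=135°, α=330°
  dir = (cos 330°, sin 330°) = (0.8660, -0.5000); from cell (3,6)
  next x-line at t=0.7736, next y-line at t=1.3000; Δt_x=1.1547, Δt_y=2.0000
    x: enter (4,6) at t=0.7736
    y: enter (4,5) at t=1.3000 ← occupied
  → r_4 = 1.3000

ranges = [1.5588, 2.6905, 0.7506, 1.3000]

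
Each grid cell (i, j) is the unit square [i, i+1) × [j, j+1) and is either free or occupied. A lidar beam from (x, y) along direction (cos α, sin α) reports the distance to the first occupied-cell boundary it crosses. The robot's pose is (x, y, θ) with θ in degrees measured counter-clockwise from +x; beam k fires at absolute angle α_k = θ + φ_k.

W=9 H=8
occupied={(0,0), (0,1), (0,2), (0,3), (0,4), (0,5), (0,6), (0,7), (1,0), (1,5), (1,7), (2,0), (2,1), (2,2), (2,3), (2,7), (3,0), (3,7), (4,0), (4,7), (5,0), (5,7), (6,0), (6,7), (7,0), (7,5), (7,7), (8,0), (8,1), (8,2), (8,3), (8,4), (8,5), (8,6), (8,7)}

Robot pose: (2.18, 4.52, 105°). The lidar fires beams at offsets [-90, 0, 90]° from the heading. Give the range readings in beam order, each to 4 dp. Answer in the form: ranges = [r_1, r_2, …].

ranges = [4.9900, 0.6955, 1.2216]

beam 1: φ=-90°, α=15°
  dir = (cos 15°, sin 15°) = (0.9659, 0.2588); from cell (2,4)
  next x-line at t=0.8489, next y-line at t=1.8546; Δt_x=1.0353, Δt_y=3.8637
    x: enter (3,4) at t=0.8489
    y: enter (3,5) at t=1.8546
    x: enter (4,5) at t=1.8842
    x: enter (5,5) at t=2.9195
    x: enter (6,5) at t=3.9548
    x: enter (7,5) at t=4.9900 ← occupied
  → r_1 = 4.9900
beam 2: φ=0°, α=105°
  dir = (cos 105°, sin 105°) = (-0.2588, 0.9659); from cell (2,4)
  next x-line at t=0.6955, next y-line at t=0.4969; Δt_x=3.8637, Δt_y=1.0353
    y: enter (2,5) at t=0.4969
    x: enter (1,5) at t=0.6955 ← occupied
  → r_2 = 0.6955
beam 3: φ=90°, α=195°
  dir = (cos 195°, sin 195°) = (-0.9659, -0.2588); from cell (2,4)
  next x-line at t=0.1863, next y-line at t=2.0091; Δt_x=1.0353, Δt_y=3.8637
    x: enter (1,4) at t=0.1863
    x: enter (0,4) at t=1.2216 ← occupied
  → r_3 = 1.2216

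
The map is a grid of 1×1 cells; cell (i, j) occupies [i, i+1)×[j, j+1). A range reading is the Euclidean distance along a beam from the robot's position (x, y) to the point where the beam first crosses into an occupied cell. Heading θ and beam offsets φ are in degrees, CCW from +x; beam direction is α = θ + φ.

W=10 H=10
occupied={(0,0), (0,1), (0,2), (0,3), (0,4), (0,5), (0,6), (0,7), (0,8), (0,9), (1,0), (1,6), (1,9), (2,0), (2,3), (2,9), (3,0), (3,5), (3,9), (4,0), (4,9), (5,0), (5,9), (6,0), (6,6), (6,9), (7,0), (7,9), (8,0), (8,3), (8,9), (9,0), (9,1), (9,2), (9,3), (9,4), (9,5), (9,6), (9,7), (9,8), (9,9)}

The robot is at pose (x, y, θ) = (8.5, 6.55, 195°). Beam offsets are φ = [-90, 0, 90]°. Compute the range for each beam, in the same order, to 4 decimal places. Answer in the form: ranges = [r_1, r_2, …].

beam 1: φ=-90°, α=105°
  cosα=-0.2588 sinα=0.9659 | (8,6) | tMaxX 1.9319 tMaxY 0.4659 | tΔX 3.8637 tΔY 1.0353
    t=0.4659 [y] (8,7)
    t=1.5012 [y] (8,8)
    t=1.9319 [x] (7,8)
    t=2.5364 [y] (7,9) — stop
  → r_1 = 2.5364
beam 2: φ=0°, α=195°
  cosα=-0.9659 sinα=-0.2588 | (8,6) | tMaxX 0.5176 tMaxY 2.1250 | tΔX 1.0353 tΔY 3.8637
    t=0.5176 [x] (7,6)
    t=1.5529 [x] (6,6) — stop
  → r_2 = 1.5529
beam 3: φ=90°, α=285°
  cosα=0.2588 sinα=-0.9659 | (8,6) | tMaxX 1.9319 tMaxY 0.5694 | tΔX 3.8637 tΔY 1.0353
    t=0.5694 [y] (8,5)
    t=1.6047 [y] (8,4)
    t=1.9319 [x] (9,4) — stop
  → r_3 = 1.9319

ranges = [2.5364, 1.5529, 1.9319]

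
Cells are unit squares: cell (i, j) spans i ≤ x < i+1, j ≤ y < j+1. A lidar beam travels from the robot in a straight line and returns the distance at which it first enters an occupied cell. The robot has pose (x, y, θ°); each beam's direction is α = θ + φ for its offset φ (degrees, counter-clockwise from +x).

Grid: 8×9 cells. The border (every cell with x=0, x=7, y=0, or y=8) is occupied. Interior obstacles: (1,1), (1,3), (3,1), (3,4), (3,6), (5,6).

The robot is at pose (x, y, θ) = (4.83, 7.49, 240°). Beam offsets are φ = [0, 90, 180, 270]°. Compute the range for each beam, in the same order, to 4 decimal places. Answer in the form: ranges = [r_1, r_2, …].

ranges = [1.6600, 0.9800, 0.5889, 1.0200]

beam 1: φ=0°, α=240°
  direction (-0.5000, -0.8660); cell (4,7); t to first gridline: x 1.6600, y 0.5658 (then +2.0000 / +1.1547)
    (4,6) via y @ 0.5658
    (3,6) via x @ 1.6600  # hit
  → r_1 = 1.6600
beam 2: φ=90°, α=330°
  direction (0.8660, -0.5000); cell (4,7); t to first gridline: x 0.1963, y 0.9800 (then +1.1547 / +2.0000)
    (5,7) via x @ 0.1963
    (5,6) via y @ 0.9800  # hit
  → r_2 = 0.9800
beam 3: φ=180°, α=60°
  direction (0.5000, 0.8660); cell (4,7); t to first gridline: x 0.3400, y 0.5889 (then +2.0000 / +1.1547)
    (5,7) via x @ 0.3400
    (5,8) via y @ 0.5889  # hit
  → r_3 = 0.5889
beam 4: φ=270°, α=150°
  direction (-0.8660, 0.5000); cell (4,7); t to first gridline: x 0.9584, y 1.0200 (then +1.1547 / +2.0000)
    (3,7) via x @ 0.9584
    (3,8) via y @ 1.0200  # hit
  → r_4 = 1.0200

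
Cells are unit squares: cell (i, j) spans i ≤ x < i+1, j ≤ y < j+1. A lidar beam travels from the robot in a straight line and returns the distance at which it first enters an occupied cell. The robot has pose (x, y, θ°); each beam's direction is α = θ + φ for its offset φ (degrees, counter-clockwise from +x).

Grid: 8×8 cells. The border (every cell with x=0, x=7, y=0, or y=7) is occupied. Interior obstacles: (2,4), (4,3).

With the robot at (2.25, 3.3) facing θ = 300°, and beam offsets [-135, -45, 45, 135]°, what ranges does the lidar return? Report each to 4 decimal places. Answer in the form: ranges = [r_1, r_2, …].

ranges = [1.2941, 2.3811, 4.9176, 0.7247]

beam 1: φ=-135°, α=165°
  direction (-0.9659, 0.2588); cell (2,3); t to first gridline: x 0.2588, y 2.7046 (then +1.0353 / +3.8637)
    (1,3) via x @ 0.2588
    (0,3) via x @ 1.2941  # hit
  → r_1 = 1.2941
beam 2: φ=-45°, α=255°
  direction (-0.2588, -0.9659); cell (2,3); t to first gridline: x 0.9659, y 0.3106 (then +3.8637 / +1.0353)
    (2,2) via y @ 0.3106
    (1,2) via x @ 0.9659
    (1,1) via y @ 1.3459
    (1,0) via y @ 2.3811  # hit
  → r_2 = 2.3811
beam 3: φ=45°, α=345°
  direction (0.9659, -0.2588); cell (2,3); t to first gridline: x 0.7765, y 1.1591 (then +1.0353 / +3.8637)
    (3,3) via x @ 0.7765
    (3,2) via y @ 1.1591
    (4,2) via x @ 1.8117
    (5,2) via x @ 2.8470
    (6,2) via x @ 3.8823
    (7,2) via x @ 4.9176  # hit
  → r_3 = 4.9176
beam 4: φ=135°, α=75°
  direction (0.2588, 0.9659); cell (2,3); t to first gridline: x 2.8978, y 0.7247 (then +3.8637 / +1.0353)
    (2,4) via y @ 0.7247  # hit
  → r_4 = 0.7247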